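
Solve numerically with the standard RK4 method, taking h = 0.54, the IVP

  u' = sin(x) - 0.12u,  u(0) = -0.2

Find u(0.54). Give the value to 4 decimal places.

-0.0482

RK4: k1 = f(x_n, u_n); k2 = f(x_n + h/2, u_n + (h/2)·k1); k3 = f(x_n + h/2, u_n + (h/2)·k2); k4 = f(x_n + h, u_n + h·k3); u_{n+1} = u_n + (h/6)·(k1 + 2k2 + 2k3 + k4).
x=0.000000, u=-0.200000:
  k1 = f(0.000000, -0.200000) = 0.024000
  k2 = f(0.270000, -0.193520) = 0.289954
  k3 = f(0.270000, -0.121712) = 0.281337
  k4 = f(0.540000, -0.048078) = 0.519905
  u ← -0.200000 + (0.54/6)·(k1 + 2k2 + 2k3 + k4) = -0.048216
u(0.54) ≈ -0.0482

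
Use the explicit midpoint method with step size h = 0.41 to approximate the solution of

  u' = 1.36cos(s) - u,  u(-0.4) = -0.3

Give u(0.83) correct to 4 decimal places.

0.7468

Midpoint: k1 = f(s_n, u_n); k2 = f(s_n + h/2, u_n + (h/2)·k1); u_{n+1} = u_n + h·k2.
s=-0.400000, u=-0.300000:
  k1 = f(-0.400000, -0.300000) = 1.552643
  k2 = f(-0.195000, 0.018292) = 1.315933
  u ← -0.300000 + 0.41·1.315933 = 0.239533
s=0.010000, u=0.239533:
  k1 = f(0.010000, 0.239533) = 1.120399
  k2 = f(0.215000, 0.469214) = 0.859473
  u ← 0.239533 + 0.41·0.859473 = 0.591917
s=0.420000, u=0.591917:
  k1 = f(0.420000, 0.591917) = 0.649884
  k2 = f(0.625000, 0.725143) = 0.377767
  u ← 0.591917 + 0.41·0.377767 = 0.746801
u(0.83) ≈ 0.7468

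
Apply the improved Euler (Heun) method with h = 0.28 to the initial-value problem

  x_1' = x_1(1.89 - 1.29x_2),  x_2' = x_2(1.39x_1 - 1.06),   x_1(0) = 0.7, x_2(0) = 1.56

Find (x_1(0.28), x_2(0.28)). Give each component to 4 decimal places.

Heun on (x_1,x_2): k1 = f(t_n, state_n); k2 = f(t_n + h, state_n + h·k1); state_{n+1} = state_n + (h/2)·(k1 + k2).
0.000000: (0.700000, 1.560000)
  k1 = (-0.085680, -0.135720)
  predictor → (0.676010, 1.521998)
  k2 = (-0.049604, -0.183167)
  → (0.681060, 1.515356)
(x_1(0.28), x_2(0.28)) ≈ (0.6811, 1.5154)

0.6811, 1.5154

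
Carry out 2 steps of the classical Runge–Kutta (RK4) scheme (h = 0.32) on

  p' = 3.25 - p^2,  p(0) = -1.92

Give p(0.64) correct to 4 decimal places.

-3.4160

RK4: k1 = f(t_n, p_n); k2 = f(t_n + h/2, p_n + (h/2)·k1); k3 = f(t_n + h/2, p_n + (h/2)·k2); k4 = f(t_n + h, p_n + h·k3); p_{n+1} = p_n + (h/6)·(k1 + 2k2 + 2k3 + k4).
t=0.000000, p=-1.920000:
  k1 = f(0.000000, -1.920000) = -0.436400
  k2 = f(0.160000, -1.989824) = -0.709400
  k3 = f(0.160000, -2.033504) = -0.885138
  k4 = f(0.320000, -2.203244) = -1.604285
  p ← -1.920000 + (0.32/6)·(k1 + 2k2 + 2k3 + k4) = -2.198921
t=0.320000, p=-2.198921:
  k1 = f(0.320000, -2.198921) = -1.585252
  k2 = f(0.480000, -2.452561) = -2.765055
  k3 = f(0.480000, -2.641329) = -3.726621
  k4 = f(0.640000, -3.391439) = -8.251860
  p ← -2.198921 + (0.32/6)·(k1 + 2k2 + 2k3 + k4) = -3.416012
p(0.64) ≈ -3.4160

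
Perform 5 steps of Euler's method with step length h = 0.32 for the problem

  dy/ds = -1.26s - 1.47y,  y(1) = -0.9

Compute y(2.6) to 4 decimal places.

-1.6716

Euler: y_{n+1} = y_n + h·f(s_n, y_n).
s=1.000000, y=-0.900000: f=0.063000 → y ← -0.900000 + 0.32·0.063000 = -0.879840
s=1.320000, y=-0.879840: f=-0.369835 → y ← -0.879840 + 0.32·(-0.369835) = -0.998187
s=1.640000, y=-0.998187: f=-0.599065 → y ← -0.998187 + 0.32·(-0.599065) = -1.189888
s=1.960000, y=-1.189888: f=-0.720465 → y ← -1.189888 + 0.32·(-0.720465) = -1.420437
s=2.280000, y=-1.420437: f=-0.784758 → y ← -1.420437 + 0.32·(-0.784758) = -1.671559
y(2.6) ≈ -1.6716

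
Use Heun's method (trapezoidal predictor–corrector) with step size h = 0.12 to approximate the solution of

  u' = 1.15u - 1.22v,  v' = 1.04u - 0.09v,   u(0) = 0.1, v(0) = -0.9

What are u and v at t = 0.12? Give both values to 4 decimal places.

Heun on (u,v): k1 = f(t_n, state_n); k2 = f(t_n + h, state_n + h·k1); state_{n+1} = state_n + (h/2)·(k1 + k2).
0.000000: (0.100000, -0.900000)
  k1 = (1.213000, 0.185000)
  predictor → (0.245560, -0.877800)
  k2 = (1.353310, 0.334384)
  → (0.253979, -0.868837)
(u(0.12), v(0.12)) ≈ (0.2540, -0.8688)

0.2540, -0.8688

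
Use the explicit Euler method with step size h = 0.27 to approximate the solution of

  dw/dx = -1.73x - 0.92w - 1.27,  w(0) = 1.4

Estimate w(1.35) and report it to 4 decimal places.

-1.6984

Euler: w_{n+1} = w_n + h·f(x_n, w_n).
x=0.000000, w=1.400000: f=-2.558000 → w ← 1.400000 + 0.27·(-2.558000) = 0.709340
x=0.270000, w=0.709340: f=-2.389693 → w ← 0.709340 + 0.27·(-2.389693) = 0.064123
x=0.540000, w=0.064123: f=-2.263193 → w ← 0.064123 + 0.27·(-2.263193) = -0.546939
x=0.810000, w=-0.546939: f=-2.168116 → w ← -0.546939 + 0.27·(-2.168116) = -1.132330
x=1.080000, w=-1.132330: f=-2.096656 → w ← -1.132330 + 0.27·(-2.096656) = -1.698428
w(1.35) ≈ -1.6984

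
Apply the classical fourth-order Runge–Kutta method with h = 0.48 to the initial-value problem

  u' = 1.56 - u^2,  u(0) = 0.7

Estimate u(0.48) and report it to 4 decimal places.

RK4: k1 = f(x_n, u_n); k2 = f(x_n + h/2, u_n + (h/2)·k1); k3 = f(x_n + h/2, u_n + (h/2)·k2); k4 = f(x_n + h, u_n + h·k3); u_{n+1} = u_n + (h/6)·(k1 + 2k2 + 2k3 + k4).
x=0.000000, u=0.700000:
  k1 = f(0.000000, 0.700000) = 1.070000
  k2 = f(0.240000, 0.956800) = 0.644534
  k3 = f(0.240000, 0.854688) = 0.829508
  k4 = f(0.480000, 1.098164) = 0.354036
  u ← 0.700000 + (0.48/6)·(k1 + 2k2 + 2k3 + k4) = 1.049770
u(0.48) ≈ 1.0498

1.0498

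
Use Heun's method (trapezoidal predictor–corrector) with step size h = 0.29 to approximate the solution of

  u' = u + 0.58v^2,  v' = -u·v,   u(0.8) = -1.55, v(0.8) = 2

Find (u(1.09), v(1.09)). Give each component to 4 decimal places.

Heun on (u,v): k1 = f(t_n, state_n); k2 = f(t_n + h, state_n + h·k1); state_{n+1} = state_n + (h/2)·(k1 + k2).
0.800000: (-1.550000, 2.000000)
  k1 = (0.770000, 3.100000)
  predictor → (-1.326700, 2.899000)
  k2 = (3.547737, 3.846103)
  → (-0.923928, 3.007185)
(u(1.09), v(1.09)) ≈ (-0.9239, 3.0072)

-0.9239, 3.0072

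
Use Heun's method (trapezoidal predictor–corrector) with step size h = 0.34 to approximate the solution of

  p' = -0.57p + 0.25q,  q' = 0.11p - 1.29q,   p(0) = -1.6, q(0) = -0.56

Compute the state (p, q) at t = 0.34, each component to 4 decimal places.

Heun on (p,q): k1 = f(t_n, state_n); k2 = f(t_n + h, state_n + h·k1); state_{n+1} = state_n + (h/2)·(k1 + k2).
0.000000: (-1.600000, -0.560000)
  k1 = (0.772000, 0.546400)
  predictor → (-1.337520, -0.374224)
  k2 = (0.668830, 0.335622)
  → (-1.355059, -0.410056)
(p(0.34), q(0.34)) ≈ (-1.3551, -0.4101)

-1.3551, -0.4101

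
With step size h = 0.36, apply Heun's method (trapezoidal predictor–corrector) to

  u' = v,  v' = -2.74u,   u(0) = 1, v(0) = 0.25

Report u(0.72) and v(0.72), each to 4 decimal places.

0.4694, -1.5422

Heun on (u,v): k1 = f(t_n, state_n); k2 = f(t_n + h, state_n + h·k1); state_{n+1} = state_n + (h/2)·(k1 + k2).
0.000000: (1.000000, 0.250000)
  k1 = (0.250000, -2.740000)
  predictor → (1.090000, -0.736400)
  k2 = (-0.736400, -2.986600)
  → (0.912448, -0.780788)
0.360000: (0.912448, -0.780788)
  k1 = (-0.780788, -2.500108)
  predictor → (0.631364, -1.680827)
  k2 = (-1.680827, -1.729938)
  → (0.469357, -1.542196)
(u(0.72), v(0.72)) ≈ (0.4694, -1.5422)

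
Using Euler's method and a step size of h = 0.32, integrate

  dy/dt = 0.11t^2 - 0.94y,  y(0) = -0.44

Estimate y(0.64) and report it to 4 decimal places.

Euler: y_{n+1} = y_n + h·f(t_n, y_n).
t=0.000000, y=-0.440000: f=0.413600 → y ← -0.440000 + 0.32·0.413600 = -0.307648
t=0.320000, y=-0.307648: f=0.300453 → y ← -0.307648 + 0.32·0.300453 = -0.211503
y(0.64) ≈ -0.2115

-0.2115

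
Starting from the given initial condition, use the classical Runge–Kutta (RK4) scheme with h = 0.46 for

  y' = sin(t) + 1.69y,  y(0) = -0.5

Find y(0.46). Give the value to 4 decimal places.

RK4: k1 = f(t_n, y_n); k2 = f(t_n + h/2, y_n + (h/2)·k1); k3 = f(t_n + h/2, y_n + (h/2)·k2); k4 = f(t_n + h, y_n + h·k3); y_{n+1} = y_n + (h/6)·(k1 + 2k2 + 2k3 + k4).
t=0.000000, y=-0.500000:
  k1 = f(0.000000, -0.500000) = -0.845000
  k2 = f(0.230000, -0.694350) = -0.945474
  k3 = f(0.230000, -0.717459) = -0.984528
  k4 = f(0.460000, -0.952883) = -1.166424
  y ← -0.500000 + (0.46/6)·(k1 + 2k2 + 2k3 + k4) = -0.950143
y(0.46) ≈ -0.9501

-0.9501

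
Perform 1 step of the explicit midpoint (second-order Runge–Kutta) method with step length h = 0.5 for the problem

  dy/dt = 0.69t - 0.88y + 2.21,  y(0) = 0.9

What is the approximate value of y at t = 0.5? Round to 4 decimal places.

Midpoint: k1 = f(t_n, y_n); k2 = f(t_n + h/2, y_n + (h/2)·k1); y_{n+1} = y_n + h·k2.
t=0.000000, y=0.900000:
  k1 = f(0.000000, 0.900000) = 1.418000
  k2 = f(0.250000, 1.254500) = 1.278540
  y ← 0.900000 + 0.5·1.278540 = 1.539270
y(0.5) ≈ 1.5393

1.5393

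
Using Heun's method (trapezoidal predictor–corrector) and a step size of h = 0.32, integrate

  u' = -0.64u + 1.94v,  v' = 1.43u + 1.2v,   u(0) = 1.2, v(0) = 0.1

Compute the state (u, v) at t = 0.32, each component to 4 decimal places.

Heun on (u,v): k1 = f(t_n, state_n); k2 = f(t_n + h, state_n + h·k1); state_{n+1} = state_n + (h/2)·(k1 + k2).
0.000000: (1.200000, 0.100000)
  k1 = (-0.574000, 1.836000)
  predictor → (1.016320, 0.687520)
  k2 = (0.683344, 2.278362)
  → (1.217495, 0.758298)
(u(0.32), v(0.32)) ≈ (1.2175, 0.7583)

1.2175, 0.7583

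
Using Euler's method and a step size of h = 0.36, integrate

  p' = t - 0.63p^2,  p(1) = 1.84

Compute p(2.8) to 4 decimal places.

Euler: p_{n+1} = p_n + h·f(t_n, p_n).
t=1.000000, p=1.840000: f=-1.132928 → p ← 1.840000 + 0.36·(-1.132928) = 1.432146
t=1.360000, p=1.432146: f=0.067844 → p ← 1.432146 + 0.36·0.067844 = 1.456570
t=1.720000, p=1.456570: f=0.383395 → p ← 1.456570 + 0.36·0.383395 = 1.594592
t=2.080000, p=1.594592: f=0.478084 → p ← 1.594592 + 0.36·0.478084 = 1.766702
t=2.440000, p=1.766702: f=0.473621 → p ← 1.766702 + 0.36·0.473621 = 1.937206
p(2.8) ≈ 1.9372

1.9372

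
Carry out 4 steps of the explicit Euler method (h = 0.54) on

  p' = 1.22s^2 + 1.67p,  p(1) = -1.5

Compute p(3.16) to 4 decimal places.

Euler: p_{n+1} = p_n + h·f(s_n, p_n).
s=1.000000, p=-1.500000: f=-1.285000 → p ← -1.500000 + 0.54·(-1.285000) = -2.193900
s=1.540000, p=-2.193900: f=-0.770461 → p ← -2.193900 + 0.54·(-0.770461) = -2.609949
s=2.080000, p=-2.609949: f=0.919593 → p ← -2.609949 + 0.54·0.919593 = -2.113369
s=2.620000, p=-2.113369: f=4.845242 → p ← -2.113369 + 0.54·4.845242 = 0.503062
p(3.16) ≈ 0.5031

0.5031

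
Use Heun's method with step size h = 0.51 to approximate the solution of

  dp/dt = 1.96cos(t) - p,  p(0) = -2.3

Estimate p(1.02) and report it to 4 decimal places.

Heun: k1 = f(t_n, p_n); k2 = f(t_n + h, p_n + h·k1); p_{n+1} = p_n + (h/2)·(k1 + k2).
t=0.000000, p=-2.300000:
  k1 = f(0.000000, -2.300000) = 4.260000
  k2 = f(0.510000, -0.127400) = 1.837979
  p ← -2.300000 + (0.51/2)·(4.260000 + 1.837979) = -0.745015
t=0.510000, p=-0.745015:
  k1 = f(0.510000, -0.745015) = 2.455595
  k2 = f(1.020000, 0.507338) = 0.518459
  p ← -0.745015 + (0.51/2)·(2.455595 + 0.518459) = 0.013368
p(1.02) ≈ 0.0134

0.0134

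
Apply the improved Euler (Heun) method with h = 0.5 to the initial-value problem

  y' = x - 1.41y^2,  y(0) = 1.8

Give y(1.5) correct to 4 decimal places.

0.9319

Heun: k1 = f(x_n, y_n); k2 = f(x_n + h, y_n + h·k1); y_{n+1} = y_n + (h/2)·(k1 + k2).
x=0.000000, y=1.800000:
  k1 = f(0.000000, 1.800000) = -4.568400
  k2 = f(0.500000, -0.484200) = 0.169426
  y ← 1.800000 + (0.5/2)·(-4.568400 + 0.169426) = 0.700257
x=0.500000, y=0.700257:
  k1 = f(0.500000, 0.700257) = -0.191406
  k2 = f(1.000000, 0.604553) = 0.484667
  y ← 0.700257 + (0.5/2)·(-0.191406 + 0.484667) = 0.773572
x=1.000000, y=0.773572:
  k1 = f(1.000000, 0.773572) = 0.156238
  k2 = f(1.500000, 0.851690) = 0.477219
  y ← 0.773572 + (0.5/2)·(0.156238 + 0.477219) = 0.931936
y(1.5) ≈ 0.9319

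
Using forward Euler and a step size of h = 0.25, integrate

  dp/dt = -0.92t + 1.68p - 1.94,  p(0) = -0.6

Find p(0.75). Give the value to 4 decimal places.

Euler: p_{n+1} = p_n + h·f(t_n, p_n).
t=0.000000, p=-0.600000: f=-2.948000 → p ← -0.600000 + 0.25·(-2.948000) = -1.337000
t=0.250000, p=-1.337000: f=-4.416160 → p ← -1.337000 + 0.25·(-4.416160) = -2.441040
t=0.500000, p=-2.441040: f=-6.500947 → p ← -2.441040 + 0.25·(-6.500947) = -4.066277
p(0.75) ≈ -4.0663

-4.0663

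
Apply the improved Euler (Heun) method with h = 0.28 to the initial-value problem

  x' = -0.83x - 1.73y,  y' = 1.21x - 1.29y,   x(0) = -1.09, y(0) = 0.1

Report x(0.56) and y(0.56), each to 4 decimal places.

Heun on (x,y): k1 = f(t_n, state_n); k2 = f(t_n + h, state_n + h·k1); state_{n+1} = state_n + (h/2)·(k1 + k2).
0.000000: (-1.090000, 0.100000)
  k1 = (0.731700, -1.447900)
  predictor → (-0.885124, -0.305412)
  k2 = (1.263016, -0.677019)
  → (-0.810740, -0.197489)
0.280000: (-0.810740, -0.197489)
  k1 = (1.014569, -0.726235)
  predictor → (-0.526660, -0.400834)
  k2 = (1.130572, -0.120183)
  → (-0.510420, -0.315987)
(x(0.56), y(0.56)) ≈ (-0.5104, -0.3160)

-0.5104, -0.3160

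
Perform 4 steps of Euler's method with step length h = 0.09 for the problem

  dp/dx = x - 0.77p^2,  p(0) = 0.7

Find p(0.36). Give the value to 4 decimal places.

0.6276

Euler: p_{n+1} = p_n + h·f(x_n, p_n).
x=0.000000, p=0.700000: f=-0.377300 → p ← 0.700000 + 0.09·(-0.377300) = 0.666043
x=0.090000, p=0.666043: f=-0.251582 → p ← 0.666043 + 0.09·(-0.251582) = 0.643401
x=0.180000, p=0.643401: f=-0.138753 → p ← 0.643401 + 0.09·(-0.138753) = 0.630913
x=0.270000, p=0.630913: f=-0.036499 → p ← 0.630913 + 0.09·(-0.036499) = 0.627628
p(0.36) ≈ 0.6276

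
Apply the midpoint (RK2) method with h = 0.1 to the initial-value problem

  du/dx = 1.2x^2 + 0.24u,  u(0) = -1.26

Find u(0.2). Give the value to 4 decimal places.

Midpoint: k1 = f(x_n, u_n); k2 = f(x_n + h/2, u_n + (h/2)·k1); u_{n+1} = u_n + h·k2.
x=0.000000, u=-1.260000:
  k1 = f(0.000000, -1.260000) = -0.302400
  k2 = f(0.050000, -1.275120) = -0.303029
  u ← -1.260000 + 0.1·(-0.303029) = -1.290303
x=0.100000, u=-1.290303:
  k1 = f(0.100000, -1.290303) = -0.297673
  k2 = f(0.150000, -1.305187) = -0.286245
  u ← -1.290303 + 0.1·(-0.286245) = -1.318927
u(0.2) ≈ -1.3189

-1.3189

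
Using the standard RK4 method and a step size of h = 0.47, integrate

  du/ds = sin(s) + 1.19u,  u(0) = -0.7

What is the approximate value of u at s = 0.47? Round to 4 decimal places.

RK4: k1 = f(s_n, u_n); k2 = f(s_n + h/2, u_n + (h/2)·k1); k3 = f(s_n + h/2, u_n + (h/2)·k2); k4 = f(s_n + h, u_n + h·k3); u_{n+1} = u_n + (h/6)·(k1 + 2k2 + 2k3 + k4).
s=0.000000, u=-0.700000:
  k1 = f(0.000000, -0.700000) = -0.833000
  k2 = f(0.235000, -0.895755) = -0.833105
  k3 = f(0.235000, -0.895780) = -0.833135
  k4 = f(0.470000, -1.091573) = -0.846086
  u ← -0.700000 + (0.47/6)·(k1 + 2k2 + 2k3 + k4) = -1.092573
u(0.47) ≈ -1.0926

-1.0926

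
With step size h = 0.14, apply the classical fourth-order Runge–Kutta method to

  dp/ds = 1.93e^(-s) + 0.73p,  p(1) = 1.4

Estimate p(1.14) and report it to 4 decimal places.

1.6484

RK4: k1 = f(s_n, p_n); k2 = f(s_n + h/2, p_n + (h/2)·k1); k3 = f(s_n + h/2, p_n + (h/2)·k2); k4 = f(s_n + h, p_n + h·k3); p_{n+1} = p_n + (h/6)·(k1 + 2k2 + 2k3 + k4).
s=1.000000, p=1.400000:
  k1 = f(1.000000, 1.400000) = 1.732007
  k2 = f(1.070000, 1.521241) = 1.772512
  k3 = f(1.070000, 1.524076) = 1.774582
  k4 = f(1.140000, 1.648441) = 1.820613
  p ← 1.400000 + (0.14/6)·(k1 + 2k2 + 2k3 + k4) = 1.648426
p(1.14) ≈ 1.6484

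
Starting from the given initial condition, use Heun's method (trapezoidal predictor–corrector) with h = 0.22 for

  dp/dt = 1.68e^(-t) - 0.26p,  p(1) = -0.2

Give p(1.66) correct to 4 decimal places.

0.1037

Heun: k1 = f(t_n, p_n); k2 = f(t_n + h, p_n + h·k1); p_{n+1} = p_n + (h/2)·(k1 + k2).
t=1.000000, p=-0.200000:
  k1 = f(1.000000, -0.200000) = 0.670037
  k2 = f(1.220000, -0.052592) = 0.509661
  p ← -0.200000 + (0.22/2)·(0.670037 + 0.509661) = -0.070233
t=1.220000, p=-0.070233:
  k1 = f(1.220000, -0.070233) = 0.514247
  k2 = f(1.440000, 0.042901) = 0.386884
  p ← -0.070233 + (0.22/2)·(0.514247 + 0.386884) = 0.028891
t=1.440000, p=0.028891:
  k1 = f(1.440000, 0.028891) = 0.390527
  k2 = f(1.660000, 0.114807) = 0.289584
  p ← 0.028891 + (0.22/2)·(0.390527 + 0.289584) = 0.103703
p(1.66) ≈ 0.1037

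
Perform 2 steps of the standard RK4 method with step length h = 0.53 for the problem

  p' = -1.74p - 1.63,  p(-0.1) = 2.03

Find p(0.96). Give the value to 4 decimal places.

RK4: k1 = f(t_n, p_n); k2 = f(t_n + h/2, p_n + (h/2)·k1); k3 = f(t_n + h/2, p_n + (h/2)·k2); k4 = f(t_n + h, p_n + h·k3); p_{n+1} = p_n + (h/6)·(k1 + 2k2 + 2k3 + k4).
t=-0.100000, p=2.030000:
  k1 = f(-0.100000, 2.030000) = -5.162200
  k2 = f(0.165000, 0.662017) = -2.781910
  k3 = f(0.165000, 1.292794) = -3.879461
  k4 = f(0.430000, -0.026115) = -1.584561
  p ← 2.030000 + (0.53/6)·(k1 + 2k2 + 2k3 + k4) = 0.257194
t=0.430000, p=0.257194:
  k1 = f(0.430000, 0.257194) = -2.077517
  k2 = f(0.695000, -0.293348) = -1.119574
  k3 = f(0.695000, -0.039493) = -1.561282
  k4 = f(0.960000, -0.570285) = -0.637703
  p ← 0.257194 + (0.53/6)·(k1 + 2k2 + 2k3 + k4) = -0.456268
p(0.96) ≈ -0.4563

-0.4563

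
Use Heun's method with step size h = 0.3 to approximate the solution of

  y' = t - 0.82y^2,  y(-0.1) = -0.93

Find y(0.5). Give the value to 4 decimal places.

-1.5290

Heun: k1 = f(t_n, y_n); k2 = f(t_n + h, y_n + h·k1); y_{n+1} = y_n + (h/2)·(k1 + k2).
t=-0.100000, y=-0.930000:
  k1 = f(-0.100000, -0.930000) = -0.809218
  k2 = f(0.200000, -1.172765) = -0.927811
  y ← -0.930000 + (0.3/2)·(-0.809218 + (-0.927811)) = -1.190554
t=0.200000, y=-1.190554:
  k1 = f(0.200000, -1.190554) = -0.962284
  k2 = f(0.500000, -1.479239) = -1.294283
  y ← -1.190554 + (0.3/2)·(-0.962284 + (-1.294283)) = -1.529039
y(0.5) ≈ -1.5290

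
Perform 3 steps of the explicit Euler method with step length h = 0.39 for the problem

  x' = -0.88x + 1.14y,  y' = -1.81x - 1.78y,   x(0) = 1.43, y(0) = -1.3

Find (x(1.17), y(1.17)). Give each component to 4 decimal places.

Euler on (x,y): x_{n+1} = x_n + h·x', y_{n+1} = y_n + h·y'.
0.000000: (1.430000, -1.300000); f=(-2.740400, -0.274300) → (0.361244, -1.406977)
0.390000: (0.361244, -1.406977); f=(-1.921848, 1.850567) → (-0.388277, -0.685256)
0.780000: (-0.388277, -0.685256); f=(-0.439508, 1.922536) → (-0.559685, 0.064533)
(x(1.17), y(1.17)) ≈ (-0.5597, 0.0645)

-0.5597, 0.0645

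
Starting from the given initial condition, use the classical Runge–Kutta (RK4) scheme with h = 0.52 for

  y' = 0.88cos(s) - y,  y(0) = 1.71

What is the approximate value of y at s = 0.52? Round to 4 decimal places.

1.3557

RK4: k1 = f(s_n, y_n); k2 = f(s_n + h/2, y_n + (h/2)·k1); k3 = f(s_n + h/2, y_n + (h/2)·k2); k4 = f(s_n + h, y_n + h·k3); y_{n+1} = y_n + (h/6)·(k1 + 2k2 + 2k3 + k4).
s=0.000000, y=1.710000:
  k1 = f(0.000000, 1.710000) = -0.830000
  k2 = f(0.260000, 1.494200) = -0.643777
  k3 = f(0.260000, 1.542618) = -0.692195
  k4 = f(0.520000, 1.350059) = -0.586378
  y ← 1.710000 + (0.52/6)·(k1 + 2k2 + 2k3 + k4) = 1.355679
y(0.52) ≈ 1.3557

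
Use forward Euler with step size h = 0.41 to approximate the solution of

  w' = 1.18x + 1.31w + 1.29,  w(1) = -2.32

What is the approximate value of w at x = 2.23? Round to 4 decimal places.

-2.7619

Euler: w_{n+1} = w_n + h·f(x_n, w_n).
x=1.000000, w=-2.320000: f=-0.569200 → w ← -2.320000 + 0.41·(-0.569200) = -2.553372
x=1.410000, w=-2.553372: f=-0.391117 → w ← -2.553372 + 0.41·(-0.391117) = -2.713730
x=1.820000, w=-2.713730: f=-0.117386 → w ← -2.713730 + 0.41·(-0.117386) = -2.761859
w(2.23) ≈ -2.7619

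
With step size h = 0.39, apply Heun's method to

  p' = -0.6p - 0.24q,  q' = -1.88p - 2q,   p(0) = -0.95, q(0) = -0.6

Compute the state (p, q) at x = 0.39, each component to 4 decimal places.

-0.7586, 0.0083

Heun on (p,q): k1 = f(x_n, state_n); k2 = f(x_n + h, state_n + h·k1); state_{n+1} = state_n + (h/2)·(k1 + k2).
0.000000: (-0.950000, -0.600000)
  k1 = (0.714000, 2.986000)
  predictor → (-0.671540, 0.564540)
  k2 = (0.267434, 0.133415)
  → (-0.758620, 0.008286)
(p(0.39), q(0.39)) ≈ (-0.7586, 0.0083)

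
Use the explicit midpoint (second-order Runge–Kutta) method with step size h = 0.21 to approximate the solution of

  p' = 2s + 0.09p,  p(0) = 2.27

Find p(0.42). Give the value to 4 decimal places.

Midpoint: k1 = f(s_n, p_n); k2 = f(s_n + h/2, p_n + (h/2)·k1); p_{n+1} = p_n + h·k2.
s=0.000000, p=2.270000:
  k1 = f(0.000000, 2.270000) = 0.204300
  k2 = f(0.105000, 2.291451) = 0.416231
  p ← 2.270000 + 0.21·0.416231 = 2.357408
s=0.210000, p=2.357408:
  k1 = f(0.210000, 2.357408) = 0.632167
  k2 = f(0.315000, 2.423786) = 0.848141
  p ← 2.357408 + 0.21·0.848141 = 2.535518
p(0.42) ≈ 2.5355

2.5355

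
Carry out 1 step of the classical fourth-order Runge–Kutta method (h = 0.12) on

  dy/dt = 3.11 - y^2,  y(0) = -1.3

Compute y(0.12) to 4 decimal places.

RK4: k1 = f(t_n, y_n); k2 = f(t_n + h/2, y_n + (h/2)·k1); k3 = f(t_n + h/2, y_n + (h/2)·k2); k4 = f(t_n + h, y_n + h·k3); y_{n+1} = y_n + (h/6)·(k1 + 2k2 + 2k3 + k4).
t=0.000000, y=-1.300000:
  k1 = f(0.000000, -1.300000) = 1.420000
  k2 = f(0.060000, -1.214800) = 1.634261
  k3 = f(0.060000, -1.201944) = 1.665330
  k4 = f(0.120000, -1.100160) = 1.899647
  y ← -1.300000 + (0.12/6)·(k1 + 2k2 + 2k3 + k4) = -1.101623
y(0.12) ≈ -1.1016

-1.1016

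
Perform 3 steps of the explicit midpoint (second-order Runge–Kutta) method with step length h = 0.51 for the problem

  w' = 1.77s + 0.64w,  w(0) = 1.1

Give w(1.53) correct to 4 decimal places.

5.6846

Midpoint: k1 = f(s_n, w_n); k2 = f(s_n + h/2, w_n + (h/2)·k1); w_{n+1} = w_n + h·k2.
s=0.000000, w=1.100000:
  k1 = f(0.000000, 1.100000) = 0.704000
  k2 = f(0.255000, 1.279520) = 1.270243
  w ← 1.100000 + 0.51·1.270243 = 1.747824
s=0.510000, w=1.747824:
  k1 = f(0.510000, 1.747824) = 2.021307
  k2 = f(0.765000, 2.263257) = 2.802535
  w ← 1.747824 + 0.51·2.802535 = 3.177116
s=1.020000, w=3.177116:
  k1 = f(1.020000, 3.177116) = 3.838755
  k2 = f(1.275000, 4.155999) = 4.916589
  w ← 3.177116 + 0.51·4.916589 = 5.684577
w(1.53) ≈ 5.6846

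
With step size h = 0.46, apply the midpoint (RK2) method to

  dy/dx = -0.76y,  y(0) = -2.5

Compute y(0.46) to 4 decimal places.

Midpoint: k1 = f(x_n, y_n); k2 = f(x_n + h/2, y_n + (h/2)·k1); y_{n+1} = y_n + h·k2.
x=0.000000, y=-2.500000:
  k1 = f(0.000000, -2.500000) = 1.900000
  k2 = f(0.230000, -2.063000) = 1.567880
  y ← -2.500000 + 0.46·1.567880 = -1.778775
y(0.46) ≈ -1.7788

-1.7788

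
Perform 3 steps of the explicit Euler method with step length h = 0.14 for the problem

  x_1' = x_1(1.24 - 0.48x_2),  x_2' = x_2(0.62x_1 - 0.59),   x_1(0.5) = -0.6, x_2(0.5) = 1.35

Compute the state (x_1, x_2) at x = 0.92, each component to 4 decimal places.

Euler on (x_1,x_2): x_1_{n+1} = x_1_n + h·x_1', x_2_{n+1} = x_2_n + h·x_2'.
0.500000: (-0.600000, 1.350000); f=(-0.355200, -1.298700) → (-0.649728, 1.168182)
0.640000: (-0.649728, 1.168182); f=(-0.441342, -1.159808) → (-0.711516, 1.005809)
0.780000: (-0.711516, 1.005809); f=(-0.538768, -1.037130) → (-0.786943, 0.860611)
(x_1(0.92), x_2(0.92)) ≈ (-0.7869, 0.8606)

-0.7869, 0.8606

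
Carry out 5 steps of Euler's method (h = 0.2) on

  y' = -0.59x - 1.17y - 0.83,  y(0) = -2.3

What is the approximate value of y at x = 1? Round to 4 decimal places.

-1.3158

Euler: y_{n+1} = y_n + h·f(x_n, y_n).
x=0.000000, y=-2.300000: f=1.861000 → y ← -2.300000 + 0.2·1.861000 = -1.927800
x=0.200000, y=-1.927800: f=1.307526 → y ← -1.927800 + 0.2·1.307526 = -1.666295
x=0.400000, y=-1.666295: f=0.883565 → y ← -1.666295 + 0.2·0.883565 = -1.489582
x=0.600000, y=-1.489582: f=0.558811 → y ← -1.489582 + 0.2·0.558811 = -1.377820
x=0.800000, y=-1.377820: f=0.310049 → y ← -1.377820 + 0.2·0.310049 = -1.315810
y(1) ≈ -1.3158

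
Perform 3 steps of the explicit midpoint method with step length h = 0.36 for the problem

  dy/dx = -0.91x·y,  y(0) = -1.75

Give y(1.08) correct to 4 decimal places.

-1.0157

Midpoint: k1 = f(x_n, y_n); k2 = f(x_n + h/2, y_n + (h/2)·k1); y_{n+1} = y_n + h·k2.
x=0.000000, y=-1.750000:
  k1 = f(0.000000, -1.750000) = 0.000000
  k2 = f(0.180000, -1.750000) = 0.286650
  y ← -1.750000 + 0.36·0.286650 = -1.646806
x=0.360000, y=-1.646806:
  k1 = f(0.360000, -1.646806) = 0.539494
  k2 = f(0.540000, -1.549697) = 0.761521
  y ← -1.646806 + 0.36·0.761521 = -1.372658
x=0.720000, y=-1.372658:
  k1 = f(0.720000, -1.372658) = 0.899366
  k2 = f(0.900000, -1.210773) = 0.991623
  y ← -1.372658 + 0.36·0.991623 = -1.015674
y(1.08) ≈ -1.0157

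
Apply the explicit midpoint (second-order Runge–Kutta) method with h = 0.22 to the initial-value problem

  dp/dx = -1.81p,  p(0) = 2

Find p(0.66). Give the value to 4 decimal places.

Midpoint: k1 = f(x_n, p_n); k2 = f(x_n + h/2, p_n + (h/2)·k1); p_{n+1} = p_n + h·k2.
x=0.000000, p=2.000000:
  k1 = f(0.000000, 2.000000) = -3.620000
  k2 = f(0.110000, 1.601800) = -2.899258
  p ← 2.000000 + 0.22·(-2.899258) = 1.362163
x=0.220000, p=1.362163:
  k1 = f(0.220000, 1.362163) = -2.465515
  k2 = f(0.330000, 1.090957) = -1.974631
  p ← 1.362163 + 0.22·(-1.974631) = 0.927744
x=0.440000, p=0.927744:
  k1 = f(0.440000, 0.927744) = -1.679217
  k2 = f(0.550000, 0.743030) = -1.344885
  p ← 0.927744 + 0.22·(-1.344885) = 0.631870
p(0.66) ≈ 0.6319

0.6319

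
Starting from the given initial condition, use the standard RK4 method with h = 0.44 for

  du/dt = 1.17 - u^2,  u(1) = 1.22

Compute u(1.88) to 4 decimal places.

RK4: k1 = f(t_n, u_n); k2 = f(t_n + h/2, u_n + (h/2)·k1); k3 = f(t_n + h/2, u_n + (h/2)·k2); k4 = f(t_n + h, u_n + h·k3); u_{n+1} = u_n + (h/6)·(k1 + 2k2 + 2k3 + k4).
t=1.000000, u=1.220000:
  k1 = f(1.000000, 1.220000) = -0.318400
  k2 = f(1.220000, 1.149952) = -0.152390
  k3 = f(1.220000, 1.186474) = -0.237721
  k4 = f(1.440000, 1.115403) = -0.074123
  u ← 1.220000 + (0.44/6)·(k1 + 2k2 + 2k3 + k4) = 1.133999
t=1.440000, u=1.133999:
  k1 = f(1.440000, 1.133999) = -0.115953
  k2 = f(1.660000, 1.108489) = -0.058748
  k3 = f(1.660000, 1.121074) = -0.086807
  k4 = f(1.880000, 1.095804) = -0.030785
  u ← 1.133999 + (0.44/6)·(k1 + 2k2 + 2k3 + k4) = 1.101890
u(1.88) ≈ 1.1019

1.1019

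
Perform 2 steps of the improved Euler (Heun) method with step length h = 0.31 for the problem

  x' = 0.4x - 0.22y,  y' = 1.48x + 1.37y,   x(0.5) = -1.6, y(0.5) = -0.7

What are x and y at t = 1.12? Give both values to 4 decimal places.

-1.7525, -3.9844

Heun on (x,y): k1 = f(t_n, state_n); k2 = f(t_n + h, state_n + h·k1); state_{n+1} = state_n + (h/2)·(k1 + k2).
0.500000: (-1.600000, -0.700000)
  k1 = (-0.486000, -3.327000)
  predictor → (-1.750660, -1.731370)
  k2 = (-0.319363, -4.962954)
  → (-1.724831, -1.984943)
0.810000: (-1.724831, -1.984943)
  k1 = (-0.253245, -5.272122)
  predictor → (-1.803337, -3.619301)
  k2 = (0.074911, -7.627381)
  → (-1.752473, -3.984366)
(x(1.12), y(1.12)) ≈ (-1.7525, -3.9844)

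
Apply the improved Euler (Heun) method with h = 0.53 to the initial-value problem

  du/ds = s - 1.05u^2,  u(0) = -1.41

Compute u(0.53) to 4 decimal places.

-3.5847

Heun: k1 = f(s_n, u_n); k2 = f(s_n + h, u_n + h·k1); u_{n+1} = u_n + (h/2)·(k1 + k2).
s=0.000000, u=-1.410000:
  k1 = f(0.000000, -1.410000) = -2.087505
  k2 = f(0.530000, -2.516378) = -6.118764
  u ← -1.410000 + (0.53/2)·(-2.087505 + (-6.118764)) = -3.584661
u(0.53) ≈ -3.5847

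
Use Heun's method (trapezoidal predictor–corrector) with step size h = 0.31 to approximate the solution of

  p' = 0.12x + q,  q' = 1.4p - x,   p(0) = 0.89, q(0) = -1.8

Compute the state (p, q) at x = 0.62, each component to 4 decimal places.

-0.0639, -1.6584

Heun on (p,q): k1 = f(x_n, state_n); k2 = f(x_n + h, state_n + h·k1); state_{n+1} = state_n + (h/2)·(k1 + k2).
0.000000: (0.890000, -1.800000)
  k1 = (-1.800000, 1.246000)
  predictor → (0.332000, -1.413740)
  k2 = (-1.376540, 0.154800)
  → (0.397636, -1.582876)
0.310000: (0.397636, -1.582876)
  k1 = (-1.545676, 0.246691)
  predictor → (-0.081523, -1.506402)
  k2 = (-1.432002, -0.734133)
  → (-0.063904, -1.658429)
(p(0.62), q(0.62)) ≈ (-0.0639, -1.6584)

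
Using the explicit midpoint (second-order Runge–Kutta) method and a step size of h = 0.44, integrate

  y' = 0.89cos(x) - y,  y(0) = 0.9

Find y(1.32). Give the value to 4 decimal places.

Midpoint: k1 = f(x_n, y_n); k2 = f(x_n + h/2, y_n + (h/2)·k1); y_{n+1} = y_n + h·k2.
x=0.000000, y=0.900000:
  k1 = f(0.000000, 0.900000) = -0.010000
  k2 = f(0.220000, 0.897800) = -0.029251
  y ← 0.900000 + 0.44·(-0.029251) = 0.887129
x=0.440000, y=0.887129:
  k1 = f(0.440000, 0.887129) = -0.081900
  k2 = f(0.660000, 0.869111) = -0.166018
  y ← 0.887129 + 0.44·(-0.166018) = 0.814081
x=0.880000, y=0.814081:
  k1 = f(0.880000, 0.814081) = -0.247017
  k2 = f(1.100000, 0.759738) = -0.356037
  y ← 0.814081 + 0.44·(-0.356037) = 0.657425
y(1.32) ≈ 0.6574

0.6574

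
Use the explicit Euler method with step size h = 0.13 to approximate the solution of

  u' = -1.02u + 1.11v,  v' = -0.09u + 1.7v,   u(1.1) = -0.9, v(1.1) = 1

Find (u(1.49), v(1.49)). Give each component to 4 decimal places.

-0.1066, 1.8495

Euler on (u,v): u_{n+1} = u_n + h·u', v_{n+1} = v_n + h·v'.
1.100000: (-0.900000, 1.000000); f=(2.028000, 1.781000) → (-0.636360, 1.231530)
1.230000: (-0.636360, 1.231530); f=(2.016085, 2.150873) → (-0.374269, 1.511144)
1.360000: (-0.374269, 1.511144); f=(2.059124, 2.602628) → (-0.106583, 1.849485)
(u(1.49), v(1.49)) ≈ (-0.1066, 1.8495)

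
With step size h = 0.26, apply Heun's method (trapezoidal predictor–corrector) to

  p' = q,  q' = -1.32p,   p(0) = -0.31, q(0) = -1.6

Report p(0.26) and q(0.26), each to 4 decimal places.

Heun on (p,q): k1 = f(t_n, state_n); k2 = f(t_n + h, state_n + h·k1); state_{n+1} = state_n + (h/2)·(k1 + k2).
0.000000: (-0.310000, -1.600000)
  k1 = (-1.600000, 0.409200)
  predictor → (-0.726000, -1.493608)
  k2 = (-1.493608, 0.958320)
  → (-0.712169, -1.422222)
(p(0.26), q(0.26)) ≈ (-0.7122, -1.4222)

-0.7122, -1.4222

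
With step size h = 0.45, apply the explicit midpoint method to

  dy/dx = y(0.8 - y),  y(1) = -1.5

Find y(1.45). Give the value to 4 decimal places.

Midpoint: k1 = f(x_n, y_n); k2 = f(x_n + h/2, y_n + (h/2)·k1); y_{n+1} = y_n + h·k2.
x=1.000000, y=-1.500000:
  k1 = f(1.000000, -1.500000) = -3.450000
  k2 = f(1.225000, -2.276250) = -7.002314
  y ← -1.500000 + 0.45·(-7.002314) = -4.651041
y(1.45) ≈ -4.6510

-4.6510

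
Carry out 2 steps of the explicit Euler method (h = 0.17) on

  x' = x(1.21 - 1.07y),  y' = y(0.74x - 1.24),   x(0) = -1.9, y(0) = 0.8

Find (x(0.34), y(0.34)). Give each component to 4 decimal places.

Euler on (x,y): x_{n+1} = x_n + h·x', y_{n+1} = y_n + h·y'.
0.000000: (-1.900000, 0.800000); f=(-0.672600, -2.116800) → (-2.014342, 0.440144)
0.170000: (-2.014342, 0.440144); f=(-1.488691, -1.201863) → (-2.267420, 0.235827)
(x(0.34), y(0.34)) ≈ (-2.2674, 0.2358)

-2.2674, 0.2358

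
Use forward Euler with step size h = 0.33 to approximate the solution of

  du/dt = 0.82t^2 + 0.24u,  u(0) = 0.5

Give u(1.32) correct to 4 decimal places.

Euler: u_{n+1} = u_n + h·f(t_n, u_n).
t=0.000000, u=0.500000: f=0.120000 → u ← 0.500000 + 0.33·0.120000 = 0.539600
t=0.330000, u=0.539600: f=0.218802 → u ← 0.539600 + 0.33·0.218802 = 0.611805
t=0.660000, u=0.611805: f=0.504025 → u ← 0.611805 + 0.33·0.504025 = 0.778133
t=0.990000, u=0.778133: f=0.990434 → u ← 0.778133 + 0.33·0.990434 = 1.104976
u(1.32) ≈ 1.1050

1.1050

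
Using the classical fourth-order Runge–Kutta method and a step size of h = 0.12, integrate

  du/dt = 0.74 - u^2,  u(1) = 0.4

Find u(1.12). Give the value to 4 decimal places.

RK4: k1 = f(t_n, u_n); k2 = f(t_n + h/2, u_n + (h/2)·k1); k3 = f(t_n + h/2, u_n + (h/2)·k2); k4 = f(t_n + h, u_n + h·k3); u_{n+1} = u_n + (h/6)·(k1 + 2k2 + 2k3 + k4).
t=1.000000, u=0.400000:
  k1 = f(1.000000, 0.400000) = 0.580000
  k2 = f(1.060000, 0.434800) = 0.550949
  k3 = f(1.060000, 0.433057) = 0.552462
  k4 = f(1.120000, 0.466295) = 0.522569
  u ← 0.400000 + (0.12/6)·(k1 + 2k2 + 2k3 + k4) = 0.466188
u(1.12) ≈ 0.4662

0.4662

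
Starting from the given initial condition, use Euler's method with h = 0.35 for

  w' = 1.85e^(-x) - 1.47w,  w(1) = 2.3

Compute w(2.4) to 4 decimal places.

0.3354

Euler: w_{n+1} = w_n + h·f(x_n, w_n).
x=1.000000, w=2.300000: f=-2.700423 → w ← 2.300000 + 0.35·(-2.700423) = 1.354852
x=1.350000, w=1.354852: f=-1.512038 → w ← 1.354852 + 0.35·(-1.512038) = 0.825639
x=1.700000, w=0.825639: f=-0.875724 → w ← 0.825639 + 0.35·(-0.875724) = 0.519135
x=2.050000, w=0.519135: f=-0.524969 → w ← 0.519135 + 0.35·(-0.524969) = 0.335396
w(2.4) ≈ 0.3354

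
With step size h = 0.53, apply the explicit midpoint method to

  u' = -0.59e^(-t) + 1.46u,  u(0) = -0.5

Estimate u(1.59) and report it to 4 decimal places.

Midpoint: k1 = f(t_n, u_n); k2 = f(t_n + h/2, u_n + (h/2)·k1); u_{n+1} = u_n + h·k2.
t=0.000000, u=-0.500000:
  k1 = f(0.000000, -0.500000) = -1.320000
  k2 = f(0.265000, -0.849800) = -1.693360
  u ← -0.500000 + 0.53·(-1.693360) = -1.397481
t=0.530000, u=-1.397481:
  k1 = f(0.530000, -1.397481) = -2.387599
  k2 = f(0.795000, -2.030194) = -3.230516
  u ← -1.397481 + 0.53·(-3.230516) = -3.109654
t=1.060000, u=-3.109654:
  k1 = f(1.060000, -3.109654) = -4.744504
  k2 = f(1.325000, -4.366948) = -6.532568
  u ← -3.109654 + 0.53·(-6.532568) = -6.571915
u(1.59) ≈ -6.5719

-6.5719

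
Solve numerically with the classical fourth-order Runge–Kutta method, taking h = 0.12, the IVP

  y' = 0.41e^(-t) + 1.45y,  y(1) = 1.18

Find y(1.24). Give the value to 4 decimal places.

1.7099

RK4: k1 = f(t_n, y_n); k2 = f(t_n + h/2, y_n + (h/2)·k1); k3 = f(t_n + h/2, y_n + (h/2)·k2); k4 = f(t_n + h, y_n + h·k3); y_{n+1} = y_n + (h/6)·(k1 + 2k2 + 2k3 + k4).
t=1.000000, y=1.180000:
  k1 = f(1.000000, 1.180000) = 1.861831
  k2 = f(1.060000, 1.291710) = 2.015026
  k3 = f(1.060000, 1.300902) = 2.028354
  k4 = f(1.120000, 1.423402) = 2.197708
  y ← 1.180000 + (0.12/6)·(k1 + 2k2 + 2k3 + k4) = 1.422926
t=1.120000, y=1.422926:
  k1 = f(1.120000, 1.422926) = 2.197017
  k2 = f(1.180000, 1.554747) = 2.380367
  k3 = f(1.180000, 1.565748) = 2.396319
  k4 = f(1.240000, 1.710484) = 2.598850
  y ← 1.422926 + (0.12/6)·(k1 + 2k2 + 2k3 + k4) = 1.709911
y(1.24) ≈ 1.7099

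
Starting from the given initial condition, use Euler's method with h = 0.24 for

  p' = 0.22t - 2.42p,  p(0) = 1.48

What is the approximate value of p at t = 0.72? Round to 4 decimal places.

0.1397

Euler: p_{n+1} = p_n + h·f(t_n, p_n).
t=0.000000, p=1.480000: f=-3.581600 → p ← 1.480000 + 0.24·(-3.581600) = 0.620416
t=0.240000, p=0.620416: f=-1.448607 → p ← 0.620416 + 0.24·(-1.448607) = 0.272750
t=0.480000, p=0.272750: f=-0.554456 → p ← 0.272750 + 0.24·(-0.554456) = 0.139681
p(0.72) ≈ 0.1397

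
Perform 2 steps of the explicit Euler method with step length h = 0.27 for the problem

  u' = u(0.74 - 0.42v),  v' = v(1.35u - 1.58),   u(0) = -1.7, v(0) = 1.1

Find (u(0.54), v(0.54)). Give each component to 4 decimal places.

-2.2033, 0.0047

Euler on (u,v): u_{n+1} = u_n + h·u', v_{n+1} = v_n + h·v'.
0.000000: (-1.700000, 1.100000); f=(-0.472600, -4.262500) → (-1.827602, -0.050875)
0.270000: (-1.827602, -0.050875); f=(-1.391477, 0.205904) → (-2.203301, 0.004719)
(u(0.54), v(0.54)) ≈ (-2.2033, 0.0047)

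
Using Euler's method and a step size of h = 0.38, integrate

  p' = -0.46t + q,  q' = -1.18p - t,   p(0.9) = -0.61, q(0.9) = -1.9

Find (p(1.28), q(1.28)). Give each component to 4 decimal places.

-1.4893, -1.9685

Euler on (p,q): p_{n+1} = p_n + h·p', q_{n+1} = q_n + h·q'.
0.900000: (-0.610000, -1.900000); f=(-2.314000, -0.180200) → (-1.489320, -1.968476)
(p(1.28), q(1.28)) ≈ (-1.4893, -1.9685)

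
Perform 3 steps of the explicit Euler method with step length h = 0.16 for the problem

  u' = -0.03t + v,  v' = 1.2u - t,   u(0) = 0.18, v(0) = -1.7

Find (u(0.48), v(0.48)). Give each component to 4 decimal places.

-0.6342, -1.8289

Euler on (u,v): u_{n+1} = u_n + h·u', v_{n+1} = v_n + h·v'.
0.000000: (0.180000, -1.700000); f=(-1.700000, 0.216000) → (-0.092000, -1.665440)
0.160000: (-0.092000, -1.665440); f=(-1.670240, -0.270400) → (-0.359238, -1.708704)
0.320000: (-0.359238, -1.708704); f=(-1.718304, -0.751086) → (-0.634167, -1.828878)
(u(0.48), v(0.48)) ≈ (-0.6342, -1.8289)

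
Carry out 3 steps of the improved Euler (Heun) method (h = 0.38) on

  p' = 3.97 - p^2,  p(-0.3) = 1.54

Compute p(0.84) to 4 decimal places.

Heun: k1 = f(t_n, p_n); k2 = f(t_n + h, p_n + h·k1); p_{n+1} = p_n + (h/2)·(k1 + k2).
t=-0.300000, p=1.540000:
  k1 = f(-0.300000, 1.540000) = 1.598400
  k2 = f(0.080000, 2.147392) = -0.641292
  p ← 1.540000 + (0.38/2)·(1.598400 + (-0.641292)) = 1.721850
t=0.080000, p=1.721850:
  k1 = f(0.080000, 1.721850) = 1.005231
  k2 = f(0.460000, 2.103838) = -0.456135
  p ← 1.721850 + (0.38/2)·(1.005231 + (-0.456135)) = 1.826179
t=0.460000, p=1.826179:
  k1 = f(0.460000, 1.826179) = 0.635072
  k2 = f(0.840000, 2.067506) = -0.304580
  p ← 1.826179 + (0.38/2)·(0.635072 + (-0.304580)) = 1.888972
p(0.84) ≈ 1.8890

1.8890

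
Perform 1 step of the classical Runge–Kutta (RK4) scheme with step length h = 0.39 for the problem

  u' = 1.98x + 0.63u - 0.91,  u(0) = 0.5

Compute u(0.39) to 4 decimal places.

0.4006

RK4: k1 = f(x_n, u_n); k2 = f(x_n + h/2, u_n + (h/2)·k1); k3 = f(x_n + h/2, u_n + (h/2)·k2); k4 = f(x_n + h, u_n + h·k3); u_{n+1} = u_n + (h/6)·(k1 + 2k2 + 2k3 + k4).
x=0.000000, u=0.500000:
  k1 = f(0.000000, 0.500000) = -0.595000
  k2 = f(0.195000, 0.383975) = -0.281996
  k3 = f(0.195000, 0.445011) = -0.243543
  k4 = f(0.390000, 0.405018) = 0.117361
  u ← 0.500000 + (0.39/6)·(k1 + 2k2 + 2k3 + k4) = 0.400633
u(0.39) ≈ 0.4006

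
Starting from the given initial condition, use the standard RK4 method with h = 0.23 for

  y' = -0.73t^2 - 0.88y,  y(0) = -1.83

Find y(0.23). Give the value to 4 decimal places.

-1.4975

RK4: k1 = f(t_n, y_n); k2 = f(t_n + h/2, y_n + (h/2)·k1); k3 = f(t_n + h/2, y_n + (h/2)·k2); k4 = f(t_n + h, y_n + h·k3); y_{n+1} = y_n + (h/6)·(k1 + 2k2 + 2k3 + k4).
t=0.000000, y=-1.830000:
  k1 = f(0.000000, -1.830000) = 1.610400
  k2 = f(0.115000, -1.644804) = 1.437773
  k3 = f(0.115000, -1.664656) = 1.455243
  k4 = f(0.230000, -1.495294) = 1.277242
  y ← -1.830000 + (0.23/6)·(k1 + 2k2 + 2k3 + k4) = -1.497509
y(0.23) ≈ -1.4975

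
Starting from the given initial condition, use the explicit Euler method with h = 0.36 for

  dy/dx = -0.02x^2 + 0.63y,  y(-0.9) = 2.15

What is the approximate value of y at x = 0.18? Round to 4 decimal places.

3.9581

Euler: y_{n+1} = y_n + h·f(x_n, y_n).
x=-0.900000, y=2.150000: f=1.338300 → y ← 2.150000 + 0.36·1.338300 = 2.631788
x=-0.540000, y=2.631788: f=1.652194 → y ← 2.631788 + 0.36·1.652194 = 3.226578
x=-0.180000, y=3.226578: f=2.032096 → y ← 3.226578 + 0.36·2.032096 = 3.958133
y(0.18) ≈ 3.9581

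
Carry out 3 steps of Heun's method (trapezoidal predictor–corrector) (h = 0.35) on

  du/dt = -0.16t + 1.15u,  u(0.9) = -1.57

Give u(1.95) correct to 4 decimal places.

-5.5374

Heun: k1 = f(t_n, u_n); k2 = f(t_n + h, u_n + h·k1); u_{n+1} = u_n + (h/2)·(k1 + k2).
t=0.900000, u=-1.570000:
  k1 = f(0.900000, -1.570000) = -1.949500
  k2 = f(1.250000, -2.252325) = -2.790174
  u ← -1.570000 + (0.35/2)·(-1.949500 + (-2.790174)) = -2.399443
t=1.250000, u=-2.399443:
  k1 = f(1.250000, -2.399443) = -2.959359
  k2 = f(1.600000, -3.435219) = -4.206501
  u ← -2.399443 + (0.35/2)·(-2.959359 + (-4.206501)) = -3.653469
t=1.600000, u=-3.653469:
  k1 = f(1.600000, -3.653469) = -4.457489
  k2 = f(1.950000, -5.213590) = -6.307628
  u ← -3.653469 + (0.35/2)·(-4.457489 + (-6.307628)) = -5.537364
u(1.95) ≈ -5.5374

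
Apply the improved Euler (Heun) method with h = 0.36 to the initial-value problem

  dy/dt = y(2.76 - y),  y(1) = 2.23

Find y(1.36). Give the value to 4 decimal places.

2.4927

Heun: k1 = f(t_n, y_n); k2 = f(t_n + h, y_n + h·k1); y_{n+1} = y_n + (h/2)·(k1 + k2).
t=1.000000, y=2.230000:
  k1 = f(1.000000, 2.230000) = 1.181900
  k2 = f(1.360000, 2.655484) = 0.277541
  y ← 2.230000 + (0.36/2)·(1.181900 + 0.277541) = 2.492699
y(1.36) ≈ 2.4927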